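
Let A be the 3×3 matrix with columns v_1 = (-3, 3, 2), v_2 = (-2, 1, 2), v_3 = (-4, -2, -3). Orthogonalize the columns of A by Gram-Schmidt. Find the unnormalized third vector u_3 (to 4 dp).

u_3 = (-4.0000, -2.0000, -3.0000)

e_1 = v_1/‖v_1‖ = (-3, 3, 2)/4.6904 = (-0.6396, 0.6396, 0.4264).
r_{12} = e_1·v_2 = 2.7716.
u_2 = v_2 − 2.7716·e_1 = (-0.2273, -0.7727, 0.8182).
‖u_2‖ = 1.1481, so e_2 = (-0.1980, -0.6730, 0.7126).
r_{13} = e_1·v_3 = 0.0000; r_{23} = e_2·v_3 = 0.0000.
u_3 = v_3 − 0.0000·e_1 + 0.0000·e_2 = (-4.0000, -2.0000, -3.0000).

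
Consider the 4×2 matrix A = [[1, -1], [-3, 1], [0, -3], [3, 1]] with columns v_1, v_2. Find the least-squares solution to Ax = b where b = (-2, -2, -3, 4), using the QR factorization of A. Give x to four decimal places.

e_1 = v_1/‖v_1‖ = (1, -3, 0, 3)/4.3589 = (0.2294, -0.6882, 0.0000, 0.6882).
r_{12} = e_1·v_2 = -0.2294.
u_2 = v_2 + 0.2294·e_1 = (-0.9474, 0.8421, -3.0000, 1.1579).
‖u_2‖ = 3.4565, so e_2 = (-0.2741, 0.2436, -0.8679, 0.3350).
Qᵀb = (3.6707, 4.0047).
Back-substitute: x_2 = 4.0047/3.4565 = 1.1586.
x_1 = (3.6707 + 0.2294·1.1586)/4.3589 = 0.9031.

x = (0.9031, 1.1586)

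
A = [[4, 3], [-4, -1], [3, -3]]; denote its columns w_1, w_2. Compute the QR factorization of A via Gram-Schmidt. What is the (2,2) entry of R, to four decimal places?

w_1 = (4, -4, 3); ‖w_1‖ = 6.4031, so q_1 = (0.6247, -0.6247, 0.4685).
q_1·w_2 = 0.6247·3 + (-0.6247)·(-1) + 0.4685·(-3) = 1.0932.
u_2 = w_2 − 1.0932·q_1 = (2.3171, -0.3171, -3.5122).
r_{22} = ‖u_2‖ = 4.2196.

r_{22} = 4.2196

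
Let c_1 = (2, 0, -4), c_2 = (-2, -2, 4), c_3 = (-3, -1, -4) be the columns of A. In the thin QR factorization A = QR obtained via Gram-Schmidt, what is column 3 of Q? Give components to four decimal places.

e_3 = (-0.8944, 0.0000, -0.4472)

e_1 = c_1/‖c_1‖ = (2, 0, -4)/4.4721 = (0.4472, 0.0000, -0.8944).
r_{12} = e_1·c_2 = -4.4721.
u_2 = c_2 + 4.4721·e_1 = (0.0000, -2.0000, 0.0000).
‖u_2‖ = 2.0000, so e_2 = (0.0000, -1.0000, 0.0000).
r_{13} = e_1·c_3 = 2.2361; r_{23} = e_2·c_3 = 1.0000.
u_3 = c_3 − 2.2361·e_1 − 1.0000·e_2 = (-4.0000, 0.0000, -2.0000).
‖u_3‖ = 4.4721, so e_3 = (-0.8944, 0.0000, -0.4472).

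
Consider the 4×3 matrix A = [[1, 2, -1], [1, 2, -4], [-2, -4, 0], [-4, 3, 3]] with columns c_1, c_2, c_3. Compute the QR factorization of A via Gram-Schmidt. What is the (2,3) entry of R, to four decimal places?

e_1 = c_1/‖c_1‖ = (1, 1, -2, -4)/4.6904 = (0.2132, 0.2132, -0.4264, -0.8528).
r_{12} = e_1·c_2 = 0.0000.
u_2 = c_2 + 0.0000·e_1 = (2.0000, 2.0000, -4.0000, 3.0000).
‖u_2‖ = 5.7446, so e_2 = (0.3482, 0.3482, -0.6963, 0.5222).
r_{23} = e_2·c_3 = -0.1741.

r_{23} = -0.1741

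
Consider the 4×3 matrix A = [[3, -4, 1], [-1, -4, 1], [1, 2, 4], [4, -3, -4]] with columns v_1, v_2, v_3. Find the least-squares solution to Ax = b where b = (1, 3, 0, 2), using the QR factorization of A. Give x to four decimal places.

x = (-0.0256, -0.5141, 0.0563)

q_1 = v_1/‖v_1‖ = (3, -1, 1, 4)/5.1962 = (0.5774, -0.1925, 0.1925, 0.7698).
r_{12} = q_1·v_2 = -3.4641.
u_2 = v_2 + 3.4641·q_1 = (-2.0000, -4.6667, 2.6667, -0.3333).
‖u_2‖ = 5.7446, so q_2 = (-0.3482, -0.8124, 0.4642, -0.0580).
r_{13} = q_1·v_3 = -1.9245; r_{23} = q_2·v_3 = 0.9284.
u_3 = v_3 + 1.9245·q_1 − 0.9284·q_2 = (2.4343, 1.3838, 3.9394, -2.4646).
‖u_3‖ = 5.4253, so q_3 = (0.4487, 0.2551, 0.7261, -0.4543).
Qᵀb = (1.5396, -2.9013, 0.3053).
Back-substitute: x_3 = 0.3053/5.4253 = 0.0563.
x_2 = (-2.9013 − 0.9284·0.0563)/5.7446 = -0.5141.
x_1 = (1.5396 + 3.4641·(-0.5141) + 1.9245·0.0563)/5.1962 = -0.0256.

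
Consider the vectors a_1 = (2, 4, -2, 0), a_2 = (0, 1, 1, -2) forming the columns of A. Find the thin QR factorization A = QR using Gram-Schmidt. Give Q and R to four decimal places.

Q = [[0.4082, -0.0690], [0.8165, 0.2760], [-0.4082, 0.4830], [0.0000, -0.8281]], R = [[4.8990, 0.4082], [0.0000, 2.4152]]

e_1 = a_1/‖a_1‖ = (2, 4, -2, 0)/4.8990 = (0.4082, 0.8165, -0.4082, 0.0000).
r_{12} = e_1·a_2 = 0.4082.
u_2 = a_2 − 0.4082·e_1 = (-0.1667, 0.6667, 1.1667, -2.0000).
‖u_2‖ = 2.4152, so e_2 = (-0.0690, 0.2760, 0.4830, -0.8281).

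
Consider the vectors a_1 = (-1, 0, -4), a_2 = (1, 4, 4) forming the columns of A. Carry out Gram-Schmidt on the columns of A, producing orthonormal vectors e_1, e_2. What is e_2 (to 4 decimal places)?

a_1 = (-1, 0, -4); ‖a_1‖ = 4.1231, so e_1 = (-0.2425, 0.0000, -0.9701).
e_1·a_2 = (-0.2425)·1 + 0.0000·4 + (-0.9701)·4 = -4.1231.
u_2 = a_2 + 4.1231·e_1 = (0.0000, 4.0000, 0.0000).
‖u_2‖ = 4.0000, so e_2 = (0.0000, 1.0000, 0.0000).

e_2 = (0.0000, 1.0000, 0.0000)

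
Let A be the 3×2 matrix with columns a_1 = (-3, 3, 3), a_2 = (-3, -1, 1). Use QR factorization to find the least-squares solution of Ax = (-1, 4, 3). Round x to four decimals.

q_1 = a_1/‖a_1‖ = (-3, 3, 3)/5.1962 = (-0.5774, 0.5774, 0.5774).
r_{12} = q_1·a_2 = 1.7321.
u_2 = a_2 − 1.7321·q_1 = (-2.0000, -2.0000, 0.0000).
‖u_2‖ = 2.8284, so q_2 = (-0.7071, -0.7071, 0.0000).
Qᵀb = (4.6188, -2.1213).
Back-substitute: x_2 = -2.1213/2.8284 = -0.7500.
x_1 = (4.6188 − 1.7321·(-0.7500))/5.1962 = 1.1389.

x = (1.1389, -0.7500)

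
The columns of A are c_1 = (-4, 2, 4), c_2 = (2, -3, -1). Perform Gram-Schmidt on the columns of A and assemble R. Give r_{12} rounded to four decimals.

c_1 = (-4, 2, 4); ‖c_1‖ = 6.0000, so e_1 = (-0.6667, 0.3333, 0.6667).
r_{12} = e_1·c_2 = -3.0000.

r_{12} = -3.0000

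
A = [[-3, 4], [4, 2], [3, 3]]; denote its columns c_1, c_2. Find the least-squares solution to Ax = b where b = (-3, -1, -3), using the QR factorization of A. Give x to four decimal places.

c_1 = (-3, 4, 3); ‖c_1‖ = 5.8310, so q_1 = (-0.5145, 0.6860, 0.5145).
q_1·c_2 = (-0.5145)·4 + 0.6860·2 + 0.5145·3 = 0.8575.
u_2 = c_2 − 0.8575·q_1 = (4.4412, 1.4118, 2.5588).
‖u_2‖ = 5.3165, so q_2 = (0.8354, 0.2655, 0.4813).
Qᵀb = (-0.6860, -4.2155).
Back-substitute: x_2 = -4.2155/5.3165 = -0.7929.
x_1 = (-0.6860 − 0.8575·(-0.7929))/5.8310 = -0.0010.

x = (-0.0010, -0.7929)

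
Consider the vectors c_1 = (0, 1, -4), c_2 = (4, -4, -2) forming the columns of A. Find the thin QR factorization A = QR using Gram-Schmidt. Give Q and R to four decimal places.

Q = [[0.0000, 0.6756], [0.2425, -0.7153], [-0.9701, -0.1788]], R = [[4.1231, 0.9701], [0.0000, 5.9210]]

c_1 = (0, 1, -4); ‖c_1‖ = 4.1231, so q_1 = (0.0000, 0.2425, -0.9701).
q_1·c_2 = 0.0000·4 + 0.2425·(-4) + (-0.9701)·(-2) = 0.9701.
u_2 = c_2 − 0.9701·q_1 = (4.0000, -4.2353, -1.0588).
‖u_2‖ = 5.9210, so q_2 = (0.6756, -0.7153, -0.1788).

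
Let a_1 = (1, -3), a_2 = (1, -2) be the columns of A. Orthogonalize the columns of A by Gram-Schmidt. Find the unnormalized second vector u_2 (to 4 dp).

a_1 = (1, -3); ‖a_1‖ = 3.1623, so e_1 = (0.3162, -0.9487).
e_1·a_2 = 0.3162·1 + (-0.9487)·(-2) = 2.2136.
u_2 = a_2 − 2.2136·e_1 = (0.3000, 0.1000).

u_2 = (0.3000, 0.1000)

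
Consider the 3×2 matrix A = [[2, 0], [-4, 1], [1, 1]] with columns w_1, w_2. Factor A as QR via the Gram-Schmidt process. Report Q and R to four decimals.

Q = [[0.4364, 0.2279], [-0.8729, 0.3419], [0.2182, 0.9117]], R = [[4.5826, -0.6547], [0.0000, 1.2536]]

w_1 = (2, -4, 1); ‖w_1‖ = 4.5826, so q_1 = (0.4364, -0.8729, 0.2182).
q_1·w_2 = 0.4364·0 + (-0.8729)·1 + 0.2182·1 = -0.6547.
u_2 = w_2 + 0.6547·q_1 = (0.2857, 0.4286, 1.1429).
‖u_2‖ = 1.2536, so q_2 = (0.2279, 0.3419, 0.9117).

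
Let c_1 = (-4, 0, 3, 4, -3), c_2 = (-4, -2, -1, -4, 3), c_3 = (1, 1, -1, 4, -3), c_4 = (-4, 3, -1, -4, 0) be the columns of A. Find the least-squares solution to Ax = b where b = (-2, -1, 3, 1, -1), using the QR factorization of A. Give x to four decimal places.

x = (0.6673, -0.1746, -0.6598, -0.1391)

e_1 = c_1/‖c_1‖ = (-4, 0, 3, 4, -3)/7.0711 = (-0.5657, 0.0000, 0.4243, 0.5657, -0.4243).
r_{12} = e_1·c_2 = -1.6971.
u_2 = c_2 + 1.6971·e_1 = (-4.9600, -2.0000, -0.2800, -3.0400, 2.2800).
‖u_2‖ = 6.5666, so e_2 = (-0.7553, -0.3046, -0.0426, -0.4630, 0.3472).
r_{13} = e_1·c_3 = 2.5456; r_{23} = e_2·c_3 = -3.9107.
u_3 = c_3 − 2.5456·e_1 + 3.9107·e_2 = (-0.5139, -0.1911, -2.2468, 0.7495, -0.5622).
‖u_3‖ = 2.4953, so e_3 = (-0.2060, -0.0766, -0.9004, 0.3004, -0.2253).
r_{14} = e_1·c_4 = -0.4243; r_{24} = e_2·c_4 = 4.0021; r_{34} = e_3·c_4 = 0.2929.
u_4 = c_4 + 0.4243·e_1 − 4.0021·e_2 − 0.2929·e_3 = (-1.1567, 4.2414, -0.3856, -1.9952, -1.5036).
‖u_4‖ = 5.0712, so e_4 = (-0.2281, 0.8364, -0.0760, -0.3934, -0.2965).
Qᵀb = (3.3941, 0.8772, -1.6871, -0.7052).
Back-substitute: x_4 = -0.7052/5.0712 = -0.1391.
x_3 = (-1.6871 − 0.2929·(-0.1391))/2.4953 = -0.6598.
x_2 = (0.8772 + 3.9107·(-0.6598) − 4.0021·(-0.1391))/6.5666 = -0.1746.
x_1 = (3.3941 + 1.6971·(-0.1746) − 2.5456·(-0.6598) + 0.4243·(-0.1391))/7.0711 = 0.6673.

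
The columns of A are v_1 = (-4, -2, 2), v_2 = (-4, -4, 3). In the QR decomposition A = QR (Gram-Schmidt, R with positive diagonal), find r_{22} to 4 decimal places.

r_{22} = 1.8708

v_1 = (-4, -2, 2); ‖v_1‖ = 4.8990, so q_1 = (-0.8165, -0.4082, 0.4082).
q_1·v_2 = (-0.8165)·(-4) + (-0.4082)·(-4) + 0.4082·3 = 6.1237.
u_2 = v_2 − 6.1237·q_1 = (1.0000, -1.5000, 0.5000).
r_{22} = ‖u_2‖ = 1.8708.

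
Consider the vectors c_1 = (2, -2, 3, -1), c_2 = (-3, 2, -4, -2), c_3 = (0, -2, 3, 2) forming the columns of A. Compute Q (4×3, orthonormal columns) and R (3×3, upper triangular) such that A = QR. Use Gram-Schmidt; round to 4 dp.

Q = [[0.4714, -0.2369, -0.8258], [-0.4714, -0.0677, -0.4344], [0.7071, -0.2031, 0.3174], [-0.2357, -0.9477, 0.1694]], R = [[4.2426, -4.7140, 2.5927], [0.0000, 3.2830, -2.3691], [0.0000, 0.0000, 2.1598]]

c_1 = (2, -2, 3, -1); ‖c_1‖ = 4.2426, so e_1 = (0.4714, -0.4714, 0.7071, -0.2357).
e_1·c_2 = 0.4714·(-3) + (-0.4714)·2 + 0.7071·(-4) + (-0.2357)·(-2) = -4.7140.
u_2 = c_2 + 4.7140·e_1 = (-0.7778, -0.2222, -0.6667, -3.1111).
‖u_2‖ = 3.2830, so e_2 = (-0.2369, -0.0677, -0.2031, -0.9477).
e_1·c_3 = 0.4714·0 + (-0.4714)·(-2) + 0.7071·3 + (-0.2357)·2 = 2.5927; e_2·c_3 = (-0.2369)·0 + (-0.0677)·(-2) + (-0.2031)·3 + (-0.9477)·2 = -2.3691.
u_3 = c_3 − 2.5927·e_1 + 2.3691·e_2 = (-1.7835, -0.9381, 0.6856, 0.3660).
‖u_3‖ = 2.1598, so e_3 = (-0.8258, -0.4344, 0.3174, 0.1694).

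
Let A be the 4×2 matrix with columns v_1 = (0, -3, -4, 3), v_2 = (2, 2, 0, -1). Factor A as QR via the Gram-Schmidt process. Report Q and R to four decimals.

Q = [[0.0000, 0.7775], [-0.5145, 0.4688], [-0.6860, -0.4116], [0.5145, -0.0800]], R = [[5.8310, -1.5435], [0.0000, 2.5725]]

v_1 = (0, -3, -4, 3); ‖v_1‖ = 5.8310, so q_1 = (0.0000, -0.5145, -0.6860, 0.5145).
q_1·v_2 = 0.0000·2 + (-0.5145)·2 + (-0.6860)·0 + 0.5145·(-1) = -1.5435.
u_2 = v_2 + 1.5435·q_1 = (2.0000, 1.2059, -1.0588, -0.2059).
‖u_2‖ = 2.5725, so q_2 = (0.7775, 0.4688, -0.4116, -0.0800).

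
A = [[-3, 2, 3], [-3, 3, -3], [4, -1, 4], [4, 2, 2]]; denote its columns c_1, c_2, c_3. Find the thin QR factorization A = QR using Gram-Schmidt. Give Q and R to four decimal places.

e_1 = c_1/‖c_1‖ = (-3, -3, 4, 4)/7.0711 = (-0.4243, -0.4243, 0.5657, 0.5657).
r_{12} = e_1·c_2 = -1.5556.
u_2 = c_2 + 1.5556·e_1 = (1.3400, 2.3400, -0.1200, 2.8800).
‖u_2‖ = 3.9472, so e_2 = (0.3395, 0.5928, -0.0304, 0.7296).
r_{13} = e_1·c_3 = 3.3941; r_{23} = e_2·c_3 = 0.5776.
u_3 = c_3 − 3.3941·e_1 − 0.5776·e_2 = (4.2439, -1.9024, 2.0976, -0.3415).
‖u_3‖ = 5.1133, so e_3 = (0.8300, -0.3721, 0.4102, -0.0668).

Q = [[-0.4243, 0.3395, 0.8300], [-0.4243, 0.5928, -0.3721], [0.5657, -0.0304, 0.4102], [0.5657, 0.7296, -0.0668]], R = [[7.0711, -1.5556, 3.3941], [0.0000, 3.9472, 0.5776], [0.0000, 0.0000, 5.1133]]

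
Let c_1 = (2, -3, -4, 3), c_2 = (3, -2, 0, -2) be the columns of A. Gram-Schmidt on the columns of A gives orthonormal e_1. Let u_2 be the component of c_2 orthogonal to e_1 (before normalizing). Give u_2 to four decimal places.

e_1 = c_1/‖c_1‖ = (2, -3, -4, 3)/6.1644 = (0.3244, -0.4867, -0.6489, 0.4867).
r_{12} = e_1·c_2 = 0.9733.
u_2 = c_2 − 0.9733·e_1 = (2.6842, -1.5263, 0.6316, -2.4737).

u_2 = (2.6842, -1.5263, 0.6316, -2.4737)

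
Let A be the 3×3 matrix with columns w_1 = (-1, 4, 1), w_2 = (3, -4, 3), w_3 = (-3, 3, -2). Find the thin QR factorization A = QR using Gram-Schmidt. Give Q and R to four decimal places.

Q = [[-0.2357, 0.4747, -0.8480], [0.9428, -0.0999, -0.3180], [0.2357, 0.8745, 0.4240]], R = [[4.2426, -3.7712, 3.0641], [0.0000, 4.4472, -3.4728], [0.0000, 0.0000, 0.7420]]

w_1 = (-1, 4, 1); ‖w_1‖ = 4.2426, so q_1 = (-0.2357, 0.9428, 0.2357).
q_1·w_2 = (-0.2357)·3 + 0.9428·(-4) + 0.2357·3 = -3.7712.
u_2 = w_2 + 3.7712·q_1 = (2.1111, -0.4444, 3.8889).
‖u_2‖ = 4.4472, so q_2 = (0.4747, -0.0999, 0.8745).
q_1·w_3 = (-0.2357)·(-3) + 0.9428·3 + 0.2357·(-2) = 3.0641; q_2·w_3 = 0.4747·(-3) + (-0.0999)·3 + 0.8745·(-2) = -3.4728.
u_3 = w_3 − 3.0641·q_1 + 3.4728·q_2 = (-0.6292, -0.2360, 0.3146).
‖u_3‖ = 0.7420, so q_3 = (-0.8480, -0.3180, 0.4240).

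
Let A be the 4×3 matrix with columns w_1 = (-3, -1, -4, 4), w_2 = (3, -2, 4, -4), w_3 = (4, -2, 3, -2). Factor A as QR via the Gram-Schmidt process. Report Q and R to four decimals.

w_1 = (-3, -1, -4, 4); ‖w_1‖ = 6.4807, so q_1 = (-0.4629, -0.1543, -0.6172, 0.6172).
q_1·w_2 = (-0.4629)·3 + (-0.1543)·(-2) + (-0.6172)·4 + 0.6172·(-4) = -6.0178.
u_2 = w_2 + 6.0178·q_1 = (0.2143, -2.9286, 0.2857, -0.2857).
‖u_2‖ = 2.9641, so q_2 = (0.0723, -0.9880, 0.0964, -0.0964).
q_1·w_3 = (-0.4629)·4 + (-0.1543)·(-2) + (-0.6172)·3 + 0.6172·(-2) = -4.6291; q_2·w_3 = 0.0723·4 + (-0.9880)·(-2) + 0.0964·3 + (-0.0964)·(-2) = 2.7472.
u_3 = w_3 + 4.6291·q_1 − 2.7472·q_2 = (1.6585, 0.0000, -0.1220, 1.1220).
‖u_3‖ = 2.0061, so q_3 = (0.8268, 0.0000, -0.0608, 0.5593).

Q = [[-0.4629, 0.0723, 0.8268], [-0.1543, -0.9880, 0.0000], [-0.6172, 0.0964, -0.0608], [0.6172, -0.0964, 0.5593]], R = [[6.4807, -6.0178, -4.6291], [0.0000, 2.9641, 2.7472], [0.0000, 0.0000, 2.0061]]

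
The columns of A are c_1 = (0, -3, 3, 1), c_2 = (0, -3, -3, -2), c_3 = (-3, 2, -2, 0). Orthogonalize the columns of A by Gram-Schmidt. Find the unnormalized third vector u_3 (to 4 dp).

u_3 = (-3.0000, -0.0870, -0.2609, 0.5217)

c_1 = (0, -3, 3, 1); ‖c_1‖ = 4.3589, so q_1 = (0.0000, -0.6882, 0.6882, 0.2294).
q_1·c_2 = 0.0000·0 + (-0.6882)·(-3) + 0.6882·(-3) + 0.2294·(-2) = -0.4588.
u_2 = c_2 + 0.4588·q_1 = (0.0000, -3.3158, -2.6842, -1.8947).
‖u_2‖ = 4.6679, so q_2 = (0.0000, -0.7103, -0.5750, -0.4059).
q_1·c_3 = 0.0000·(-3) + (-0.6882)·2 + 0.6882·(-2) + 0.2294·0 = -2.7530; q_2·c_3 = 0.0000·(-3) + (-0.7103)·2 + (-0.5750)·(-2) + (-0.4059)·0 = -0.2706.
u_3 = c_3 + 2.7530·q_1 + 0.2706·q_2 = (-3.0000, -0.0870, -0.2609, 0.5217).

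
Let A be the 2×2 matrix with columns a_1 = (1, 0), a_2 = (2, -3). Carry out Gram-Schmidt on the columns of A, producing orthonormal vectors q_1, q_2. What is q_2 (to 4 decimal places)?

q_2 = (0.0000, -1.0000)

a_1 = (1, 0); ‖a_1‖ = 1.0000, so q_1 = (1.0000, 0.0000).
q_1·a_2 = 1.0000·2 + 0.0000·(-3) = 2.0000.
u_2 = a_2 − 2.0000·q_1 = (0.0000, -3.0000).
‖u_2‖ = 3.0000, so q_2 = (0.0000, -1.0000).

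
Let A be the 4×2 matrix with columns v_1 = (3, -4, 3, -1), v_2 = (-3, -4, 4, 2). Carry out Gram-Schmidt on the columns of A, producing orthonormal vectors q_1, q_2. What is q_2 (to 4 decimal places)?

q_1 = v_1/‖v_1‖ = (3, -4, 3, -1)/5.9161 = (0.5071, -0.6761, 0.5071, -0.1690).
r_{12} = q_1·v_2 = 2.8735.
u_2 = v_2 − 2.8735·q_1 = (-4.4571, -2.0571, 2.5429, 2.4857).
‖u_2‖ = 6.0616, so q_2 = (-0.7353, -0.3394, 0.4195, 0.4101).

q_2 = (-0.7353, -0.3394, 0.4195, 0.4101)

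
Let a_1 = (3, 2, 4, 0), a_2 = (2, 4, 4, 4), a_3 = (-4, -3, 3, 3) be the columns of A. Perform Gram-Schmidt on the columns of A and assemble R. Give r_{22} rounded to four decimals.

a_1 = (3, 2, 4, 0); ‖a_1‖ = 5.3852, so q_1 = (0.5571, 0.3714, 0.7428, 0.0000).
q_1·a_2 = 0.5571·2 + 0.3714·4 + 0.7428·4 + 0.0000·4 = 5.5709.
u_2 = a_2 − 5.5709·q_1 = (-1.1034, 1.9310, -0.1379, 4.0000).
r_{22} = ‖u_2‖ = 4.5788.

r_{22} = 4.5788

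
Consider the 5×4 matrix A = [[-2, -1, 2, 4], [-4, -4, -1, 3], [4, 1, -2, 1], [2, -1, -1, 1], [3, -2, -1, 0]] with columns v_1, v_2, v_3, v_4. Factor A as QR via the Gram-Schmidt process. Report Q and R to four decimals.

Q = [[-0.2857, -0.0983, 0.7123, 0.6284], [-0.5714, -0.6555, -0.4621, 0.1502], [0.5714, -0.0328, -0.3904, 0.6600], [0.2857, -0.3605, 0.0378, 0.1426], [0.4286, -0.6555, 0.3540, -0.3558]], R = [[7.0000, 2.0000, -1.8571, -2.0000], [0.0000, 4.3589, 1.5404, -2.7530], [0.0000, 0.0000, 2.2756, 1.1102], [0.0000, 0.0000, 0.0000, 3.7668]]

v_1 = (-2, -4, 4, 2, 3); ‖v_1‖ = 7.0000, so e_1 = (-0.2857, -0.5714, 0.5714, 0.2857, 0.4286).
e_1·v_2 = (-0.2857)·(-1) + (-0.5714)·(-4) + 0.5714·1 + 0.2857·(-1) + 0.4286·(-2) = 2.0000.
u_2 = v_2 − 2.0000·e_1 = (-0.4286, -2.8571, -0.1429, -1.5714, -2.8571).
‖u_2‖ = 4.3589, so e_2 = (-0.0983, -0.6555, -0.0328, -0.3605, -0.6555).
e_1·v_3 = (-0.2857)·2 + (-0.5714)·(-1) + 0.5714·(-2) + 0.2857·(-1) + 0.4286·(-1) = -1.8571; e_2·v_3 = (-0.0983)·2 + (-0.6555)·(-1) + (-0.0328)·(-2) + (-0.3605)·(-1) + (-0.6555)·(-1) = 1.5404.
u_3 = v_3 + 1.8571·e_1 − 1.5404·e_2 = (1.6208, -1.0516, -0.8883, 0.0859, 0.8056).
‖u_3‖ = 2.2756, so e_3 = (0.7123, -0.4621, -0.3904, 0.0378, 0.3540).
e_1·v_4 = (-0.2857)·4 + (-0.5714)·3 + 0.5714·1 + 0.2857·1 + 0.4286·0 = -2.0000; e_2·v_4 = (-0.0983)·4 + (-0.6555)·3 + (-0.0328)·1 + (-0.3605)·1 + (-0.6555)·0 = -2.7530; e_3·v_4 = 0.7123·4 + (-0.4621)·3 + (-0.3904)·1 + 0.0378·1 + 0.3540·0 = 1.1102.
u_4 = v_4 + 2.0000·e_1 + 2.7530·e_2 − 1.1102·e_3 = (2.3671, 0.5657, 2.4860, 0.5370, -1.3404).
‖u_4‖ = 3.7668, so e_4 = (0.6284, 0.1502, 0.6600, 0.1426, -0.3558).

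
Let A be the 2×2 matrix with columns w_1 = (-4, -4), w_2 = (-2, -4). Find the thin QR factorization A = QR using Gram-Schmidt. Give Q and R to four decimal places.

w_1 = (-4, -4); ‖w_1‖ = 5.6569, so q_1 = (-0.7071, -0.7071).
q_1·w_2 = (-0.7071)·(-2) + (-0.7071)·(-4) = 4.2426.
u_2 = w_2 − 4.2426·q_1 = (1.0000, -1.0000).
‖u_2‖ = 1.4142, so q_2 = (0.7071, -0.7071).

Q = [[-0.7071, 0.7071], [-0.7071, -0.7071]], R = [[5.6569, 4.2426], [0.0000, 1.4142]]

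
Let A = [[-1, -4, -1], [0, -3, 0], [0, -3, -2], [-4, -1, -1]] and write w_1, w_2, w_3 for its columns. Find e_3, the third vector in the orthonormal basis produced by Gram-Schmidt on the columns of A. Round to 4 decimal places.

w_1 = (-1, 0, 0, -4); ‖w_1‖ = 4.1231, so e_1 = (-0.2425, 0.0000, 0.0000, -0.9701).
e_1·w_2 = (-0.2425)·(-4) + 0.0000·(-3) + 0.0000·(-3) + (-0.9701)·(-1) = 1.9403.
u_2 = w_2 − 1.9403·e_1 = (-3.5294, -3.0000, -3.0000, 0.8824).
‖u_2‖ = 5.5889, so e_2 = (-0.6315, -0.5368, -0.5368, 0.1579).
e_1·w_3 = (-0.2425)·(-1) + 0.0000·0 + 0.0000·(-2) + (-0.9701)·(-1) = 1.2127; e_2·w_3 = (-0.6315)·(-1) + (-0.5368)·0 + (-0.5368)·(-2) + 0.1579·(-1) = 1.5472.
u_3 = w_3 − 1.2127·e_1 − 1.5472·e_2 = (0.2712, 0.8305, -1.1695, -0.0678).
‖u_3‖ = 1.4614, so e_3 = (0.1856, 0.5683, -0.8003, -0.0464).

e_3 = (0.1856, 0.5683, -0.8003, -0.0464)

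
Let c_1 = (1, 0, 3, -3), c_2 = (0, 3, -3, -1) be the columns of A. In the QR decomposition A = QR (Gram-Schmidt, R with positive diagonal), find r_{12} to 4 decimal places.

c_1 = (1, 0, 3, -3); ‖c_1‖ = 4.3589, so q_1 = (0.2294, 0.0000, 0.6882, -0.6882).
r_{12} = q_1·c_2 = -1.3765.

r_{12} = -1.3765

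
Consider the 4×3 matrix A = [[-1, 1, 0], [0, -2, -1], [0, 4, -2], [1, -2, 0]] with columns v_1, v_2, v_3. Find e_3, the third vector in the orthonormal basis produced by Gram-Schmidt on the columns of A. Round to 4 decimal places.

v_1 = (-1, 0, 0, 1); ‖v_1‖ = 1.4142, so e_1 = (-0.7071, 0.0000, 0.0000, 0.7071).
e_1·v_2 = (-0.7071)·1 + 0.0000·(-2) + 0.0000·4 + 0.7071·(-2) = -2.1213.
u_2 = v_2 + 2.1213·e_1 = (-0.5000, -2.0000, 4.0000, -0.5000).
‖u_2‖ = 4.5277, so e_2 = (-0.1104, -0.4417, 0.8835, -0.1104).
e_1·v_3 = (-0.7071)·0 + 0.0000·(-1) + 0.0000·(-2) + 0.7071·0 = 0.0000; e_2·v_3 = (-0.1104)·0 + (-0.4417)·(-1) + 0.8835·(-2) + (-0.1104)·0 = -1.3252.
u_3 = v_3 + 0.0000·e_1 + 1.3252·e_2 = (-0.1463, -1.5854, -0.8293, -0.1463).
‖u_3‖ = 1.8011, so e_3 = (-0.0813, -0.8802, -0.4604, -0.0813).

e_3 = (-0.0813, -0.8802, -0.4604, -0.0813)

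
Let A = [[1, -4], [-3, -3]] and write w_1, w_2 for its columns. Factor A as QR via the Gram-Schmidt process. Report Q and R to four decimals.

w_1 = (1, -3); ‖w_1‖ = 3.1623, so q_1 = (0.3162, -0.9487).
q_1·w_2 = 0.3162·(-4) + (-0.9487)·(-3) = 1.5811.
u_2 = w_2 − 1.5811·q_1 = (-4.5000, -1.5000).
‖u_2‖ = 4.7434, so q_2 = (-0.9487, -0.3162).

Q = [[0.3162, -0.9487], [-0.9487, -0.3162]], R = [[3.1623, 1.5811], [0.0000, 4.7434]]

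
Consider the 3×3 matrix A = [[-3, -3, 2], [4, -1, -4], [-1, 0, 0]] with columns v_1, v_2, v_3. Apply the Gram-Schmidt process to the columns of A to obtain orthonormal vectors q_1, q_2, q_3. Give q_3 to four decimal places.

q_3 = (0.0652, -0.1957, -0.9785)

q_1 = v_1/‖v_1‖ = (-3, 4, -1)/5.0990 = (-0.5883, 0.7845, -0.1961).
r_{12} = q_1·v_2 = 0.9806.
u_2 = v_2 − 0.9806·q_1 = (-2.4231, -1.7692, 0.1923).
‖u_2‖ = 3.0064, so q_2 = (-0.8060, -0.5885, 0.0640).
r_{13} = q_1·v_3 = -4.3146; r_{23} = q_2·v_3 = 0.7420.
u_3 = v_3 + 4.3146·q_1 − 0.7420·q_2 = (0.0596, -0.1787, -0.8936).
‖u_3‖ = 0.9133, so q_3 = (0.0652, -0.1957, -0.9785).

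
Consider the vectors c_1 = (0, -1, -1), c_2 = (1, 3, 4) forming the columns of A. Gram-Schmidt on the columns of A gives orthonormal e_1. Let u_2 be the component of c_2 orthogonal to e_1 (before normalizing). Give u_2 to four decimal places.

u_2 = (1.0000, -0.5000, 0.5000)

c_1 = (0, -1, -1); ‖c_1‖ = 1.4142, so e_1 = (0.0000, -0.7071, -0.7071).
e_1·c_2 = 0.0000·1 + (-0.7071)·3 + (-0.7071)·4 = -4.9497.
u_2 = c_2 + 4.9497·e_1 = (1.0000, -0.5000, 0.5000).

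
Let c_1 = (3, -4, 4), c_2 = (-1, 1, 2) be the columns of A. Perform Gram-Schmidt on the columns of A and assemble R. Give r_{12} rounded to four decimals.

r_{12} = 0.1562

c_1 = (3, -4, 4); ‖c_1‖ = 6.4031, so e_1 = (0.4685, -0.6247, 0.6247).
r_{12} = e_1·c_2 = 0.1562.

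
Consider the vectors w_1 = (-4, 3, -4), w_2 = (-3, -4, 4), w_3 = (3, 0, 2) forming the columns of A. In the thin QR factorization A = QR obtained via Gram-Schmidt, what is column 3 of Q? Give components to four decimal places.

q_3 = (-0.1060, 0.7417, 0.6623)

w_1 = (-4, 3, -4); ‖w_1‖ = 6.4031, so q_1 = (-0.6247, 0.4685, -0.6247).
q_1·w_2 = (-0.6247)·(-3) + 0.4685·(-4) + (-0.6247)·4 = -2.4988.
u_2 = w_2 + 2.4988·q_1 = (-4.5610, -2.8293, 2.4390).
‖u_2‖ = 5.8954, so q_2 = (-0.7736, -0.4799, 0.4137).
q_1·w_3 = (-0.6247)·3 + 0.4685·0 + (-0.6247)·2 = -3.1235; q_2·w_3 = (-0.7736)·3 + (-0.4799)·0 + 0.4137·2 = -1.4935.
u_3 = w_3 + 3.1235·q_1 + 1.4935·q_2 = (-0.1067, 0.7467, 0.6667).
‖u_3‖ = 1.0066, so q_3 = (-0.1060, 0.7417, 0.6623).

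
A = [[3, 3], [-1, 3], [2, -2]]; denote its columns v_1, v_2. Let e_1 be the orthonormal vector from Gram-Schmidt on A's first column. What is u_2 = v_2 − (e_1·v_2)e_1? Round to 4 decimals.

u_2 = (2.5714, 3.1429, -2.2857)

v_1 = (3, -1, 2); ‖v_1‖ = 3.7417, so e_1 = (0.8018, -0.2673, 0.5345).
e_1·v_2 = 0.8018·3 + (-0.2673)·3 + 0.5345·(-2) = 0.5345.
u_2 = v_2 − 0.5345·e_1 = (2.5714, 3.1429, -2.2857).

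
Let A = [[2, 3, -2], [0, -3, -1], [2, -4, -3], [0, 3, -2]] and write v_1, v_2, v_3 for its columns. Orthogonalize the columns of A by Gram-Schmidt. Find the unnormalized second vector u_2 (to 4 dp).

q_1 = v_1/‖v_1‖ = (2, 0, 2, 0)/2.8284 = (0.7071, 0.0000, 0.7071, 0.0000).
r_{12} = q_1·v_2 = -0.7071.
u_2 = v_2 + 0.7071·q_1 = (3.5000, -3.0000, -3.5000, 3.0000).

u_2 = (3.5000, -3.0000, -3.5000, 3.0000)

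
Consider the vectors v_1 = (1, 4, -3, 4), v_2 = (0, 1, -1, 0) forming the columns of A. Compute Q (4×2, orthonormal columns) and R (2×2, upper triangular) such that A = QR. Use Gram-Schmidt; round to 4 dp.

Q = [[0.1543, -0.1826], [0.6172, 0.3651], [-0.4629, -0.5477], [0.6172, -0.7303]], R = [[6.4807, 1.0801], [0.0000, 0.9129]]

q_1 = v_1/‖v_1‖ = (1, 4, -3, 4)/6.4807 = (0.1543, 0.6172, -0.4629, 0.6172).
r_{12} = q_1·v_2 = 1.0801.
u_2 = v_2 − 1.0801·q_1 = (-0.1667, 0.3333, -0.5000, -0.6667).
‖u_2‖ = 0.9129, so q_2 = (-0.1826, 0.3651, -0.5477, -0.7303).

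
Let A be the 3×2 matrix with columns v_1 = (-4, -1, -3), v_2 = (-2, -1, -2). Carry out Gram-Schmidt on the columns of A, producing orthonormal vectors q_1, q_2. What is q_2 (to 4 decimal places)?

v_1 = (-4, -1, -3); ‖v_1‖ = 5.0990, so q_1 = (-0.7845, -0.1961, -0.5883).
q_1·v_2 = (-0.7845)·(-2) + (-0.1961)·(-1) + (-0.5883)·(-2) = 2.9417.
u_2 = v_2 − 2.9417·q_1 = (0.3077, -0.4231, -0.2692).
‖u_2‖ = 0.5883, so q_2 = (0.5230, -0.7191, -0.4576).

q_2 = (0.5230, -0.7191, -0.4576)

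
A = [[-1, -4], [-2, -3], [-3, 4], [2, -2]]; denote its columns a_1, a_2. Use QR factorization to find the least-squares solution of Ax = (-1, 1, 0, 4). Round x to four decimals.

e_1 = a_1/‖a_1‖ = (-1, -2, -3, 2)/4.2426 = (-0.2357, -0.4714, -0.7071, 0.4714).
r_{12} = e_1·a_2 = -1.4142.
u_2 = a_2 + 1.4142·e_1 = (-4.3333, -3.6667, 3.0000, -1.3333).
‖u_2‖ = 6.5574, so e_2 = (-0.6608, -0.5592, 0.4575, -0.2033).
Qᵀb = (1.6499, -0.7117).
Back-substitute: x_2 = -0.7117/6.5574 = -0.1085.
x_1 = (1.6499 + 1.4142·(-0.1085))/4.2426 = 0.3527.

x = (0.3527, -0.1085)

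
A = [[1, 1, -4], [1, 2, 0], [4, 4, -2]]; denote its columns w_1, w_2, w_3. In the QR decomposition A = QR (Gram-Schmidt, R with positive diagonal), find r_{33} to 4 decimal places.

r_{33} = 3.3955

w_1 = (1, 1, 4); ‖w_1‖ = 4.2426, so e_1 = (0.2357, 0.2357, 0.9428).
e_1·w_2 = 0.2357·1 + 0.2357·2 + 0.9428·4 = 4.4783.
u_2 = w_2 − 4.4783·e_1 = (-0.0556, 0.9444, -0.2222).
‖u_2‖ = 0.9718, so e_2 = (-0.0572, 0.9718, -0.2287).
e_1·w_3 = 0.2357·(-4) + 0.2357·0 + 0.9428·(-2) = -2.8284; e_2·w_3 = (-0.0572)·(-4) + 0.9718·0 + (-0.2287)·(-2) = 0.6860.
u_3 = w_3 + 2.8284·e_1 − 0.6860·e_2 = (-3.2941, 0.0000, 0.8235).
r_{33} = ‖u_3‖ = 3.3955.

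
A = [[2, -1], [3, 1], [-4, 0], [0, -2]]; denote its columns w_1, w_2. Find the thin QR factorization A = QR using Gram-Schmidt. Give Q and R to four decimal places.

w_1 = (2, 3, -4, 0); ‖w_1‖ = 5.3852, so e_1 = (0.3714, 0.5571, -0.7428, 0.0000).
e_1·w_2 = 0.3714·(-1) + 0.5571·1 + (-0.7428)·0 + 0.0000·(-2) = 0.1857.
u_2 = w_2 − 0.1857·e_1 = (-1.0690, 0.8966, 0.1379, -2.0000).
‖u_2‖ = 2.4424, so e_2 = (-0.4377, 0.3671, 0.0565, -0.8189).

Q = [[0.3714, -0.4377], [0.5571, 0.3671], [-0.7428, 0.0565], [0.0000, -0.8189]], R = [[5.3852, 0.1857], [0.0000, 2.4424]]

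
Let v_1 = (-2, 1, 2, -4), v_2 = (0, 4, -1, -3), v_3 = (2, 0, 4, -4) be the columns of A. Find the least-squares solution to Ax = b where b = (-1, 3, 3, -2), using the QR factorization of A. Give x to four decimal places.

v_1 = (-2, 1, 2, -4); ‖v_1‖ = 5.0000, so q_1 = (-0.4000, 0.2000, 0.4000, -0.8000).
q_1·v_2 = (-0.4000)·0 + 0.2000·4 + 0.4000·(-1) + (-0.8000)·(-3) = 2.8000.
u_2 = v_2 − 2.8000·q_1 = (1.1200, 3.4400, -2.1200, -0.7600).
‖u_2‖ = 4.2615, so q_2 = (0.2628, 0.8072, -0.4975, -0.1783).
q_1·v_3 = (-0.4000)·2 + 0.2000·0 + 0.4000·4 + (-0.8000)·(-4) = 4.0000; q_2·v_3 = 0.2628·2 + 0.8072·0 + (-0.4975)·4 + (-0.1783)·(-4) = -0.7509.
u_3 = v_3 − 4.0000·q_1 + 0.7509·q_2 = (3.7974, -0.1938, 2.0264, -0.9339).
‖u_3‖ = 4.4086, so q_3 = (0.8613, -0.0440, 0.4596, -0.2118).
Qᵀb = (3.8000, 1.0231, 0.8094).
Back-substitute: x_3 = 0.8094/4.4086 = 0.1836.
x_2 = (1.0231 + 0.7509·0.1836)/4.2615 = 0.2724.
x_1 = (3.8000 − 2.8000·0.2724 − 4.0000·0.1836)/5.0000 = 0.4606.

x = (0.4606, 0.2724, 0.1836)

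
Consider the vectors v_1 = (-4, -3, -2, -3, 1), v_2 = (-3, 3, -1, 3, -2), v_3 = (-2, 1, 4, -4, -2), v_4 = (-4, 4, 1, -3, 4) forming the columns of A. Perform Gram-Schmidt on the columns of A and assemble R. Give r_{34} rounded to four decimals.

r_{34} = 2.8312

v_1 = (-4, -3, -2, -3, 1); ‖v_1‖ = 6.2450, so q_1 = (-0.6405, -0.4804, -0.3203, -0.4804, 0.1601).
q_1·v_2 = (-0.6405)·(-3) + (-0.4804)·3 + (-0.3203)·(-1) + (-0.4804)·3 + 0.1601·(-2) = -0.9608.
u_2 = v_2 + 0.9608·q_1 = (-3.6154, 2.5385, -1.3077, 2.5385, -1.8462).
‖u_2‖ = 5.5747, so q_2 = (-0.6485, 0.4554, -0.2346, 0.4554, -0.3312).
q_1·v_3 = (-0.6405)·(-2) + (-0.4804)·1 + (-0.3203)·4 + (-0.4804)·(-4) + 0.1601·(-2) = 1.1209; q_2·v_3 = (-0.6485)·(-2) + 0.4554·1 + (-0.2346)·4 + 0.4554·(-4) + (-0.3312)·(-2) = -0.3450.
u_3 = v_3 − 1.1209·q_1 + 0.3450·q_2 = (-1.5058, 1.6955, 4.2781, -3.3045, -2.2937).
‖u_3‖ = 6.2948, so q_3 = (-0.2392, 0.2694, 0.6796, -0.5249, -0.3644).
r_{34} = q_3·v_4 = 2.8312.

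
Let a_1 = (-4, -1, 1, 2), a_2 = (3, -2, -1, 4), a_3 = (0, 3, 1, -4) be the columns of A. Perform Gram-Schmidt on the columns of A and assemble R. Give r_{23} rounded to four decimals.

a_1 = (-4, -1, 1, 2); ‖a_1‖ = 4.6904, so e_1 = (-0.8528, -0.2132, 0.2132, 0.4264).
e_1·a_2 = (-0.8528)·3 + (-0.2132)·(-2) + 0.2132·(-1) + 0.4264·4 = -0.6396.
u_2 = a_2 + 0.6396·e_1 = (2.4545, -2.1364, -0.8636, 4.2727).
‖u_2‖ = 5.4398, so e_2 = (0.4512, -0.3927, -0.1588, 0.7855).
r_{23} = e_2·a_3 = -4.4788.

r_{23} = -4.4788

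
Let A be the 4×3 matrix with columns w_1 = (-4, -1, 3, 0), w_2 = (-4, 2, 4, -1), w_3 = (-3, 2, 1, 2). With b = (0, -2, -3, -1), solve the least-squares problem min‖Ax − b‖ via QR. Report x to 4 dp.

x = (0.4672, -0.6355, -0.2020)

w_1 = (-4, -1, 3, 0); ‖w_1‖ = 5.0990, so q_1 = (-0.7845, -0.1961, 0.5883, 0.0000).
q_1·w_2 = (-0.7845)·(-4) + (-0.1961)·2 + 0.5883·4 + 0.0000·(-1) = 5.0990.
u_2 = w_2 − 5.0990·q_1 = (0.0000, 3.0000, 1.0000, -1.0000).
‖u_2‖ = 3.3166, so q_2 = (0.0000, 0.9045, 0.3015, -0.3015).
q_1·w_3 = (-0.7845)·(-3) + (-0.1961)·2 + 0.5883·1 + 0.0000·2 = 2.5495; q_2·w_3 = 0.0000·(-3) + 0.9045·2 + 0.3015·1 + (-0.3015)·2 = 1.5076.
u_3 = w_3 − 2.5495·q_1 − 1.5076·q_2 = (-1.0000, 1.1364, -0.9545, 2.4545).
‖u_3‖ = 3.0376, so q_3 = (-0.3292, 0.3741, -0.3142, 0.8080).
Qᵀb = (-1.3728, -2.4121, -0.6135).
Back-substitute: x_3 = -0.6135/3.0376 = -0.2020.
x_2 = (-2.4121 − 1.5076·(-0.2020))/3.3166 = -0.6355.
x_1 = (-1.3728 − 5.0990·(-0.6355) − 2.5495·(-0.2020))/5.0990 = 0.4672.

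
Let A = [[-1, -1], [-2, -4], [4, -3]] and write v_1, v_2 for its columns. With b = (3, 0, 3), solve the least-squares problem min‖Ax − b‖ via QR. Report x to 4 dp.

v_1 = (-1, -2, 4); ‖v_1‖ = 4.5826, so q_1 = (-0.2182, -0.4364, 0.8729).
q_1·v_2 = (-0.2182)·(-1) + (-0.4364)·(-4) + 0.8729·(-3) = -0.6547.
u_2 = v_2 + 0.6547·q_1 = (-1.1429, -4.2857, -2.4286).
‖u_2‖ = 5.0568, so q_2 = (-0.2260, -0.8475, -0.4803).
Qᵀb = (1.9640, -2.1188).
Back-substitute: x_2 = -2.1188/5.0568 = -0.4190.
x_1 = (1.9640 + 0.6547·(-0.4190))/4.5826 = 0.3687.

x = (0.3687, -0.4190)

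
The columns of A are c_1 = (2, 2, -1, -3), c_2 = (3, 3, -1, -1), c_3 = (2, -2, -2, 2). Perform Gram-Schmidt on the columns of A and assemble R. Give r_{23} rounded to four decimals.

q_1 = c_1/‖c_1‖ = (2, 2, -1, -3)/4.2426 = (0.4714, 0.4714, -0.2357, -0.7071).
r_{12} = q_1·c_2 = 3.7712.
u_2 = c_2 − 3.7712·q_1 = (1.2222, 1.2222, -0.1111, 1.6667).
‖u_2‖ = 2.4037, so q_2 = (0.5085, 0.5085, -0.0462, 0.6934).
r_{23} = q_2·c_3 = 1.4792.

r_{23} = 1.4792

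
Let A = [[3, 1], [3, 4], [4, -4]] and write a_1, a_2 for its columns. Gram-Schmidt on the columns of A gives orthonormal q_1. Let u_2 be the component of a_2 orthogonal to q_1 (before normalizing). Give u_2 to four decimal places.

u_2 = (1.0882, 4.0882, -3.8824)

q_1 = a_1/‖a_1‖ = (3, 3, 4)/5.8310 = (0.5145, 0.5145, 0.6860).
r_{12} = q_1·a_2 = -0.1715.
u_2 = a_2 + 0.1715·q_1 = (1.0882, 4.0882, -3.8824).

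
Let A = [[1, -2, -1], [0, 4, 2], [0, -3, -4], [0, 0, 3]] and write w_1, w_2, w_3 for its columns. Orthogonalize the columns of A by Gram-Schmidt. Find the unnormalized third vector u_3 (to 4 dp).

q_1 = w_1/‖w_1‖ = (1, 0, 0, 0)/1.0000 = (1.0000, 0.0000, 0.0000, 0.0000).
r_{12} = q_1·w_2 = -2.0000.
u_2 = w_2 + 2.0000·q_1 = (0.0000, 4.0000, -3.0000, 0.0000).
‖u_2‖ = 5.0000, so q_2 = (0.0000, 0.8000, -0.6000, 0.0000).
r_{13} = q_1·w_3 = -1.0000; r_{23} = q_2·w_3 = 4.0000.
u_3 = w_3 + 1.0000·q_1 − 4.0000·q_2 = (0.0000, -1.2000, -1.6000, 3.0000).

u_3 = (0.0000, -1.2000, -1.6000, 3.0000)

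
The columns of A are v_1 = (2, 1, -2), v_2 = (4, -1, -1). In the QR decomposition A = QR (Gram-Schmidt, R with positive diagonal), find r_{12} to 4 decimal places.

v_1 = (2, 1, -2); ‖v_1‖ = 3.0000, so q_1 = (0.6667, 0.3333, -0.6667).
r_{12} = q_1·v_2 = 3.0000.

r_{12} = 3.0000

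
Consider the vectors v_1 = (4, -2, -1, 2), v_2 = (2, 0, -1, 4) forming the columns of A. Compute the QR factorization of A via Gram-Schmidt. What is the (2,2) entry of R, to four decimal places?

r_{22} = 3.0725

v_1 = (4, -2, -1, 2); ‖v_1‖ = 5.0000, so e_1 = (0.8000, -0.4000, -0.2000, 0.4000).
e_1·v_2 = 0.8000·2 + (-0.4000)·0 + (-0.2000)·(-1) + 0.4000·4 = 3.4000.
u_2 = v_2 − 3.4000·e_1 = (-0.7200, 1.3600, -0.3200, 2.6400).
r_{22} = ‖u_2‖ = 3.0725.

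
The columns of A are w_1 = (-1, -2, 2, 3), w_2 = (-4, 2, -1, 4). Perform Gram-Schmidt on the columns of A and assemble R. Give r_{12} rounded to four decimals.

w_1 = (-1, -2, 2, 3); ‖w_1‖ = 4.2426, so e_1 = (-0.2357, -0.4714, 0.4714, 0.7071).
r_{12} = e_1·w_2 = 2.3570.

r_{12} = 2.3570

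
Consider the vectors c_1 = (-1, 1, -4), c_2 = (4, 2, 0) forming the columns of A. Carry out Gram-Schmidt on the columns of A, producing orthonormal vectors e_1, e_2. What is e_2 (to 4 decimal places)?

e_2 = (0.8745, 0.4747, -0.0999)

e_1 = c_1/‖c_1‖ = (-1, 1, -4)/4.2426 = (-0.2357, 0.2357, -0.9428).
r_{12} = e_1·c_2 = -0.4714.
u_2 = c_2 + 0.4714·e_1 = (3.8889, 2.1111, -0.4444).
‖u_2‖ = 4.4472, so e_2 = (0.8745, 0.4747, -0.0999).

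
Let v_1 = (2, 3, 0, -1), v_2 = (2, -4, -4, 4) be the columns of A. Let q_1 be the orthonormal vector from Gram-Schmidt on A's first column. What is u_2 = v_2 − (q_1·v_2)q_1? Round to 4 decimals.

v_1 = (2, 3, 0, -1); ‖v_1‖ = 3.7417, so q_1 = (0.5345, 0.8018, 0.0000, -0.2673).
q_1·v_2 = 0.5345·2 + 0.8018·(-4) + 0.0000·(-4) + (-0.2673)·4 = -3.2071.
u_2 = v_2 + 3.2071·q_1 = (3.7143, -1.4286, -4.0000, 3.1429).

u_2 = (3.7143, -1.4286, -4.0000, 3.1429)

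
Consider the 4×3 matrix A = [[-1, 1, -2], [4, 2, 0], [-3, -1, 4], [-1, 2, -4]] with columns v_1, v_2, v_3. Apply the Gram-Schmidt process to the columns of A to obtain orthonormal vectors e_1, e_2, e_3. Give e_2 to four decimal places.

e_2 = (0.4693, 0.2950, -0.0402, 0.8313)

e_1 = v_1/‖v_1‖ = (-1, 4, -3, -1)/5.1962 = (-0.1925, 0.7698, -0.5774, -0.1925).
r_{12} = e_1·v_2 = 1.5396.
u_2 = v_2 − 1.5396·e_1 = (1.2963, 0.8148, -0.1111, 2.2963).
‖u_2‖ = 2.7622, so e_2 = (0.4693, 0.2950, -0.0402, 0.8313).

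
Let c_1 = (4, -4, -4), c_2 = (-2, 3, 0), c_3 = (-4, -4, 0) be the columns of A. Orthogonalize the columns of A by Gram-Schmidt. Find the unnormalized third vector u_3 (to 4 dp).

q_1 = c_1/‖c_1‖ = (4, -4, -4)/6.9282 = (0.5774, -0.5774, -0.5774).
r_{12} = q_1·c_2 = -2.8868.
u_2 = c_2 + 2.8868·q_1 = (-0.3333, 1.3333, -1.6667).
‖u_2‖ = 2.1602, so q_2 = (-0.1543, 0.6172, -0.7715).
r_{13} = q_1·c_3 = 0.0000; r_{23} = q_2·c_3 = -1.8516.
u_3 = c_3 + 0.0000·q_1 + 1.8516·q_2 = (-4.2857, -2.8571, -1.4286).

u_3 = (-4.2857, -2.8571, -1.4286)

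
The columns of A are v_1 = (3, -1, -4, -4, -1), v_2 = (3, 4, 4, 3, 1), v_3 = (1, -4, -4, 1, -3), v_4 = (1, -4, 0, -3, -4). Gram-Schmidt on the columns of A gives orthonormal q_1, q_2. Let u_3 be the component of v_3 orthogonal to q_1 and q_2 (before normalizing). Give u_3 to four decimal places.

v_1 = (3, -1, -4, -4, -1); ‖v_1‖ = 6.5574, so q_1 = (0.4575, -0.1525, -0.6100, -0.6100, -0.1525).
q_1·v_2 = 0.4575·3 + (-0.1525)·4 + (-0.6100)·4 + (-0.6100)·3 + (-0.1525)·1 = -3.6600.
u_2 = v_2 + 3.6600·q_1 = (4.6744, 3.4419, 1.7674, 0.7674, 0.4419).
‖u_2‖ = 6.1323, so q_2 = (0.7623, 0.5613, 0.2882, 0.1251, 0.0721).
q_1·v_3 = 0.4575·1 + (-0.1525)·(-4) + (-0.6100)·(-4) + (-0.6100)·1 + (-0.1525)·(-3) = 3.3550; q_2·v_3 = 0.7623·1 + 0.5613·(-4) + 0.2882·(-4) + 0.1251·1 + 0.0721·(-3) = -2.7267.
u_3 = v_3 − 3.3550·q_1 + 2.7267·q_2 = (1.5436, -1.9579, -1.1676, 3.3878, -2.2919).

u_3 = (1.5436, -1.9579, -1.1676, 3.3878, -2.2919)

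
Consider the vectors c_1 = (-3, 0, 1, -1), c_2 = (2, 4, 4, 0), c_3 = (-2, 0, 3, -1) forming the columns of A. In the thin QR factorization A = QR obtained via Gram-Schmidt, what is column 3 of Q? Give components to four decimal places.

c_1 = (-3, 0, 1, -1); ‖c_1‖ = 3.3166, so e_1 = (-0.9045, 0.0000, 0.3015, -0.3015).
e_1·c_2 = (-0.9045)·2 + 0.0000·4 + 0.3015·4 + (-0.3015)·0 = -0.6030.
u_2 = c_2 + 0.6030·e_1 = (1.4545, 4.0000, 4.1818, -0.1818).
‖u_2‖ = 5.9696, so e_2 = (0.2437, 0.6701, 0.7005, -0.0305).
e_1·c_3 = (-0.9045)·(-2) + 0.0000·0 + 0.3015·3 + (-0.3015)·(-1) = 3.0151; e_2·c_3 = 0.2437·(-2) + 0.6701·0 + 0.7005·3 + (-0.0305)·(-1) = 1.6447.
u_3 = c_3 − 3.0151·e_1 − 1.6447·e_2 = (0.3265, -1.1020, 0.9388, -0.0408).
‖u_3‖ = 1.4846, so e_3 = (0.2199, -0.7423, 0.6323, -0.0275).

e_3 = (0.2199, -0.7423, 0.6323, -0.0275)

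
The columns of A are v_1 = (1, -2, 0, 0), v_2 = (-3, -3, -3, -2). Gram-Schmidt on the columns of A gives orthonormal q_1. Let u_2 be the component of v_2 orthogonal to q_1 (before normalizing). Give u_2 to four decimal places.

q_1 = v_1/‖v_1‖ = (1, -2, 0, 0)/2.2361 = (0.4472, -0.8944, 0.0000, 0.0000).
r_{12} = q_1·v_2 = 1.3416.
u_2 = v_2 − 1.3416·q_1 = (-3.6000, -1.8000, -3.0000, -2.0000).

u_2 = (-3.6000, -1.8000, -3.0000, -2.0000)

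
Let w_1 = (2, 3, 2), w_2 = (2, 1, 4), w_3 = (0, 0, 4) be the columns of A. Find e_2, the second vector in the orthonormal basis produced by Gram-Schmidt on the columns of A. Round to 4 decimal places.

w_1 = (2, 3, 2); ‖w_1‖ = 4.1231, so e_1 = (0.4851, 0.7276, 0.4851).
e_1·w_2 = 0.4851·2 + 0.7276·1 + 0.4851·4 = 3.6380.
u_2 = w_2 − 3.6380·e_1 = (0.2353, -1.6471, 2.2353).
‖u_2‖ = 2.7865, so e_2 = (0.0844, -0.5911, 0.8022).

e_2 = (0.0844, -0.5911, 0.8022)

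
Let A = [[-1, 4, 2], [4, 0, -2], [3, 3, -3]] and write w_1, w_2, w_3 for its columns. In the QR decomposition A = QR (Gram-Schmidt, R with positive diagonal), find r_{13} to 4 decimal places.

r_{13} = -3.7262

w_1 = (-1, 4, 3); ‖w_1‖ = 5.0990, so q_1 = (-0.1961, 0.7845, 0.5883).
r_{13} = q_1·w_3 = -3.7262.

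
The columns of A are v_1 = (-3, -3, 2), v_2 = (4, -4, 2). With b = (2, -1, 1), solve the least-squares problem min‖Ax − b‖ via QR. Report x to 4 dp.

x = (-0.1186, 0.4021)

v_1 = (-3, -3, 2); ‖v_1‖ = 4.6904, so e_1 = (-0.6396, -0.6396, 0.4264).
e_1·v_2 = (-0.6396)·4 + (-0.6396)·(-4) + 0.4264·2 = 0.8528.
u_2 = v_2 − 0.8528·e_1 = (4.5455, -3.4545, 1.6364).
‖u_2‖ = 5.9391, so e_2 = (0.7653, -0.5817, 0.2755).
Qᵀb = (-0.2132, 2.3879).
Back-substitute: x_2 = 2.3879/5.9391 = 0.4021.
x_1 = (-0.2132 − 0.8528·0.4021)/4.6904 = -0.1186.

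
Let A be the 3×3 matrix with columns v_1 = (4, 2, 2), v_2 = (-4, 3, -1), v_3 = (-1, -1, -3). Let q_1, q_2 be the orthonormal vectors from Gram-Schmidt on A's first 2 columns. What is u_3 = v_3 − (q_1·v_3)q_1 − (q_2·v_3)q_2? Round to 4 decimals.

u_3 = (0.8000, 0.4000, -2.0000)

v_1 = (4, 2, 2); ‖v_1‖ = 4.8990, so q_1 = (0.8165, 0.4082, 0.4082).
q_1·v_2 = 0.8165·(-4) + 0.4082·3 + 0.4082·(-1) = -2.4495.
u_2 = v_2 + 2.4495·q_1 = (-2.0000, 4.0000, 0.0000).
‖u_2‖ = 4.4721, so q_2 = (-0.4472, 0.8944, 0.0000).
q_1·v_3 = 0.8165·(-1) + 0.4082·(-1) + 0.4082·(-3) = -2.4495; q_2·v_3 = (-0.4472)·(-1) + 0.8944·(-1) + 0.0000·(-3) = -0.4472.
u_3 = v_3 + 2.4495·q_1 + 0.4472·q_2 = (0.8000, 0.4000, -2.0000).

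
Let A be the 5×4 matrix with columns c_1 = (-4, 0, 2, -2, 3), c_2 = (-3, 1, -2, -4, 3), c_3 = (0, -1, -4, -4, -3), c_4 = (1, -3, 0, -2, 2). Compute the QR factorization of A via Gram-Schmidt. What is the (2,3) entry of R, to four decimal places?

c_1 = (-4, 0, 2, -2, 3); ‖c_1‖ = 5.7446, so e_1 = (-0.6963, 0.0000, 0.3482, -0.3482, 0.5222).
e_1·c_2 = (-0.6963)·(-3) + 0.0000·1 + 0.3482·(-2) + (-0.3482)·(-4) + 0.5222·3 = 4.3519.
u_2 = c_2 − 4.3519·e_1 = (0.0303, 1.0000, -3.5152, -2.4848, 0.7273).
‖u_2‖ = 4.4789, so e_2 = (0.0068, 0.2233, -0.7848, -0.5548, 0.1624).
r_{23} = e_2·c_3 = 4.6480.

r_{23} = 4.6480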